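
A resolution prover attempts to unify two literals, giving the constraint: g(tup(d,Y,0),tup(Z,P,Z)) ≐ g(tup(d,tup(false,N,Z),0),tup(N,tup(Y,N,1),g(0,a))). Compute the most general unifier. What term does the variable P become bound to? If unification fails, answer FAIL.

Decompose g/2: tup(d,Y,0) ≐ tup(d,tup(false,N,Z),0),  tup(Z,P,Z) ≐ tup(N,tup(Y,N,1),g(0,a)).
Decompose tup/3: d ≐ d,  Y ≐ tup(false,N,Z),  0 ≐ 0.
Delete trivial equation d ≐ d.
Bind Y := tup(false,N,Z); substituting into the one remaining equation that mentions Y gives: tup(Z,P,Z) ≐ tup(N,tup(tup(false,N,Z),N,1),g(0,a)).
Delete trivial equation 0 ≐ 0.
Decompose tup/3: Z ≐ N,  P ≐ tup(tup(false,N,Z),N,1),  Z ≐ g(0,a).
Bind Z := N; substituting into the remaining equations gives: P ≐ tup(tup(false,N,N),N,1),  N ≐ g(0,a). Substituting into the earlier binding gives Y := tup(false,N,N).
Bind P := tup(tup(false,N,N),N,1); no other remaining equation mentions P.
Bind N := g(0,a). Substituting into the earlier bindings gives Y := tup(false,g(0,a),g(0,a)), Z := g(0,a), P := tup(tup(false,g(0,a),g(0,a)),g(0,a),1).
MGU = { Y -> tup(false,g(0,a),g(0,a)), Z -> g(0,a), P -> tup(tup(false,g(0,a),g(0,a)),g(0,a),1), N -> g(0,a) }, so P -> tup(tup(false,g(0,a),g(0,a)),g(0,a),1).

tup(tup(false,g(0,a),g(0,a)),g(0,a),1)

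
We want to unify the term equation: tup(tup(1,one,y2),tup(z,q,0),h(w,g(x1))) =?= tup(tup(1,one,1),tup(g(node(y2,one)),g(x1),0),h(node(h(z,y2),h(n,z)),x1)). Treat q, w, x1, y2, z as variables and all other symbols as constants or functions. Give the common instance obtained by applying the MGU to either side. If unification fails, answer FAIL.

Decompose tup/3: tup(1,one,y2) =?= tup(1,one,1),  tup(z,q,0) =?= tup(g(node(y2,one)),g(x1),0),  h(w,g(x1)) =?= h(node(h(z,y2),h(n,z)),x1).
Decompose tup/3: 1 =?= 1,  one =?= one,  y2 =?= 1.
Delete trivial equation 1 =?= 1.
Delete trivial equation one =?= one.
Bind y2 := 1; substituting into the remaining equations gives: tup(z,q,0) =?= tup(g(node(1,one)),g(x1),0),  h(w,g(x1)) =?= h(node(h(z,1),h(n,z)),x1).
Decompose tup/3: z =?= g(node(1,one)),  q =?= g(x1),  0 =?= 0.
Bind z := g(node(1,one)); substituting into the one remaining equation that mentions z gives: h(w,g(x1)) =?= h(node(h(g(node(1,one)),1),h(n,g(node(1,one)))),x1).
Bind q := g(x1); no other remaining equation mentions q.
Delete trivial equation 0 =?= 0.
Decompose h/2: w =?= node(h(g(node(1,one)),1),h(n,g(node(1,one)))),  g(x1) =?= x1.
Bind w := node(h(g(node(1,one)),1),h(n,g(node(1,one)))); no other remaining equation mentions w.
Occurs check fails: x1 occurs in g(x1); the equation x1 =?= g(x1) has no finite solution.

FAIL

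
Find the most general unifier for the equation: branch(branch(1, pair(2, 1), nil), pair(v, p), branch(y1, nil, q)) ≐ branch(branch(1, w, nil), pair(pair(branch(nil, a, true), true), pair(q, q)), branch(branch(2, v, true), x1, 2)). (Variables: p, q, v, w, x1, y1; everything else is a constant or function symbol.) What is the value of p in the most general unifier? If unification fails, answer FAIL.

Decompose branch/3: branch(1, pair(2, 1), nil) ≐ branch(1, w, nil),  pair(v, p) ≐ pair(pair(branch(nil, a, true), true), pair(q, q)),  branch(y1, nil, q) ≐ branch(branch(2, v, true), x1, 2).
Decompose branch/3: 1 ≐ 1,  pair(2, 1) ≐ w,  nil ≐ nil.
Delete trivial equation 1 ≐ 1.
Bind w := pair(2, 1); no other remaining equation mentions w.
Delete trivial equation nil ≐ nil.
Decompose pair/2: v ≐ pair(branch(nil, a, true), true),  p ≐ pair(q, q).
Bind v := pair(branch(nil, a, true), true); substituting into the one remaining equation that mentions v gives: branch(y1, nil, q) ≐ branch(branch(2, pair(branch(nil, a, true), true), true), x1, 2).
Bind p := pair(q, q); no other remaining equation mentions p.
Decompose branch/3: y1 ≐ branch(2, pair(branch(nil, a, true), true), true),  nil ≐ x1,  q ≐ 2.
Bind y1 := branch(2, pair(branch(nil, a, true), true), true); no other remaining equation mentions y1.
Bind x1 := nil; no other remaining equation mentions x1.
Bind q := 2. Substituting into the earlier binding gives p := pair(2, 2).
MGU = { w := pair(2, 1), v := pair(branch(nil, a, true), true), p := pair(2, 2), y1 := branch(2, pair(branch(nil, a, true), true), true), x1 := nil, q := 2 }, so p := pair(2, 2).

pair(2, 2)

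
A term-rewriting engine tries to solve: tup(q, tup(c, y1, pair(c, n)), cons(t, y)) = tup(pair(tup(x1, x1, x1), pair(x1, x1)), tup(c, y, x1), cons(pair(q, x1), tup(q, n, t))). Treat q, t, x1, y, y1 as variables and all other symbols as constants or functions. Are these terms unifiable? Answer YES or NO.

YES

Decompose tup/3: q = pair(tup(x1, x1, x1), pair(x1, x1)),  tup(c, y1, pair(c, n)) = tup(c, y, x1),  cons(t, y) = cons(pair(q, x1), tup(q, n, t)).
Bind q := pair(tup(x1, x1, x1), pair(x1, x1)); substituting into the one remaining equation that mentions q gives: cons(t, y) = cons(pair(pair(tup(x1, x1, x1), pair(x1, x1)), x1), tup(pair(tup(x1, x1, x1), pair(x1, x1)), n, t)).
Decompose tup/3: c = c,  y1 = y,  pair(c, n) = x1.
Delete trivial equation c = c.
Bind y1 := y; no other remaining equation mentions y1.
Bind x1 := pair(c, n); substituting into the remaining equation gives: cons(t, y) = cons(pair(pair(tup(pair(c, n), pair(c, n), pair(c, n)), pair(pair(c, n), pair(c, n))), pair(c, n)), tup(pair(tup(pair(c, n), pair(c, n), pair(c, n)), pair(pair(c, n), pair(c, n))), n, t)). Substituting into the earlier binding gives q := pair(tup(pair(c, n), pair(c, n), pair(c, n)), pair(pair(c, n), pair(c, n))).
Decompose cons/2: t = pair(pair(tup(pair(c, n), pair(c, n), pair(c, n)), pair(pair(c, n), pair(c, n))), pair(c, n)),  y = tup(pair(tup(pair(c, n), pair(c, n), pair(c, n)), pair(pair(c, n), pair(c, n))), n, t).
Bind t := pair(pair(tup(pair(c, n), pair(c, n), pair(c, n)), pair(pair(c, n), pair(c, n))), pair(c, n)); substituting into the remaining equation gives: y = tup(pair(tup(pair(c, n), pair(c, n), pair(c, n)), pair(pair(c, n), pair(c, n))), n, pair(pair(tup(pair(c, n), pair(c, n), pair(c, n)), pair(pair(c, n), pair(c, n))), pair(c, n))).
Bind y := tup(pair(tup(pair(c, n), pair(c, n), pair(c, n)), pair(pair(c, n), pair(c, n))), n, pair(pair(tup(pair(c, n), pair(c, n), pair(c, n)), pair(pair(c, n), pair(c, n))), pair(c, n))). Substituting into the earlier binding gives y1 := tup(pair(tup(pair(c, n), pair(c, n), pair(c, n)), pair(pair(c, n), pair(c, n))), n, pair(pair(tup(pair(c, n), pair(c, n), pair(c, n)), pair(pair(c, n), pair(c, n))), pair(c, n))).
No equations remain and no clash or occurs-check failure arose, so a unifier exists.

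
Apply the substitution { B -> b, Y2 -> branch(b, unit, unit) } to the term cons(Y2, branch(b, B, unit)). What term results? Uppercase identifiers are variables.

cons(branch(b, unit, unit), branch(b, b, unit))

Replace each occurrence of B with b.
Replace each occurrence of Y2 with branch(b, unit, unit).
Result: cons(branch(b, unit, unit), branch(b, b, unit)).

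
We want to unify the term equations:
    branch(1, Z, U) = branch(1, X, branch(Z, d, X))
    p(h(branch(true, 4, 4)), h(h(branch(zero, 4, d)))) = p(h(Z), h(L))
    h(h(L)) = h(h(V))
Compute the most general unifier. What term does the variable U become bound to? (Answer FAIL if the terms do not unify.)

branch(branch(true, 4, 4), d, branch(true, 4, 4))

Decompose branch/3: 1 = 1,  Z = X,  U = branch(Z, d, X).
Delete trivial equation 1 = 1.
Bind Z := X; substituting into the 2 remaining equations that mention Z gives: U = branch(X, d, X),  p(h(branch(true, 4, 4)), h(h(branch(zero, 4, d)))) = p(h(X), h(L)).
Bind U := branch(X, d, X); no other remaining equation mentions U.
Decompose p/2: h(branch(true, 4, 4)) = h(X),  h(h(branch(zero, 4, d))) = h(L).
Decompose h/1: branch(true, 4, 4) = X.
Bind X := branch(true, 4, 4); no other remaining equation mentions X. Substituting into the earlier bindings gives Z := branch(true, 4, 4), U := branch(branch(true, 4, 4), d, branch(true, 4, 4)).
Decompose h/1: h(branch(zero, 4, d)) = L.
Bind L := h(branch(zero, 4, d)); substituting into the remaining equation gives: h(h(h(branch(zero, 4, d)))) = h(h(V)).
Decompose h/1: h(h(branch(zero, 4, d))) = h(V).
Decompose h/1: h(branch(zero, 4, d)) = V.
Bind V := h(branch(zero, 4, d)).
MGU = { Z := branch(true, 4, 4), U := branch(branch(true, 4, 4), d, branch(true, 4, 4)), X := branch(true, 4, 4), L := h(branch(zero, 4, d)), V := h(branch(zero, 4, d)) }, so U := branch(branch(true, 4, 4), d, branch(true, 4, 4)).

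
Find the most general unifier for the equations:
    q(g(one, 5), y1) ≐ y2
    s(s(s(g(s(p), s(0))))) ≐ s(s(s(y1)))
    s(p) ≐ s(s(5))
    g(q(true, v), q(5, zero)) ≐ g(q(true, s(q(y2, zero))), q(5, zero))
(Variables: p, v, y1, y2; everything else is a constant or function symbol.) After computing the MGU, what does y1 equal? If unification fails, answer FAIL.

Bind y2 := q(g(one, 5), y1); substituting into the one remaining equation that mentions y2 gives: g(q(true, v), q(5, zero)) ≐ g(q(true, s(q(q(g(one, 5), y1), zero))), q(5, zero)).
Decompose s/1: s(s(g(s(p), s(0)))) ≐ s(s(y1)).
Decompose s/1: s(g(s(p), s(0))) ≐ s(y1).
Decompose s/1: g(s(p), s(0)) ≐ y1.
Bind y1 := g(s(p), s(0)); substituting into the one remaining equation that mentions y1 gives: g(q(true, v), q(5, zero)) ≐ g(q(true, s(q(q(g(one, 5), g(s(p), s(0))), zero))), q(5, zero)). Substituting into the earlier binding gives y2 := q(g(one, 5), g(s(p), s(0))).
Decompose s/1: p ≐ s(5).
Bind p := s(5); substituting into the remaining equation gives: g(q(true, v), q(5, zero)) ≐ g(q(true, s(q(q(g(one, 5), g(s(s(5)), s(0))), zero))), q(5, zero)). Substituting into the earlier bindings gives y2 := q(g(one, 5), g(s(s(5)), s(0))), y1 := g(s(s(5)), s(0)).
Decompose g/2: q(true, v) ≐ q(true, s(q(q(g(one, 5), g(s(s(5)), s(0))), zero))),  q(5, zero) ≐ q(5, zero).
Decompose q/2: true ≐ true,  v ≐ s(q(q(g(one, 5), g(s(s(5)), s(0))), zero)).
Delete trivial equation true ≐ true.
Bind v := s(q(q(g(one, 5), g(s(s(5)), s(0))), zero)); no other remaining equation mentions v.
Delete trivial equation q(5, zero) ≐ q(5, zero).
MGU = { y2 := q(g(one, 5), g(s(s(5)), s(0))), y1 := g(s(s(5)), s(0)), p := s(5), v := s(q(q(g(one, 5), g(s(s(5)), s(0))), zero)) }, so y1 := g(s(s(5)), s(0)).

g(s(s(5)), s(0))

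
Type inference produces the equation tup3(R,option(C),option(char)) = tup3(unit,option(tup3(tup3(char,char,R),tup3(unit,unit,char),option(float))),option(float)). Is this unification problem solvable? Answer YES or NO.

Decompose tup3/3: R = unit,  option(C) = option(tup3(tup3(char,char,R),tup3(unit,unit,char),option(float))),  option(char) = option(float).
Bind R := unit; substituting into the one remaining equation that mentions R gives: option(C) = option(tup3(tup3(char,char,unit),tup3(unit,unit,char),option(float))).
Decompose option/1: C = tup3(tup3(char,char,unit),tup3(unit,unit,char),option(float)).
Bind C := tup3(tup3(char,char,unit),tup3(unit,unit,char),option(float)); no other remaining equation mentions C.
Decompose option/1: char = float.
Clash: constants char and float differ; no unifier exists.

NO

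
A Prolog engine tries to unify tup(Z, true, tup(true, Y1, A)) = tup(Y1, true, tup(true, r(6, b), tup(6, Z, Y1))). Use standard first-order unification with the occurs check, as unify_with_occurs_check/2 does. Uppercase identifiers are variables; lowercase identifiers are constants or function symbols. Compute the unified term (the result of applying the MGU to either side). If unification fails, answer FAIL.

Decompose tup/3: Z = Y1,  true = true,  tup(true, Y1, A) = tup(true, r(6, b), tup(6, Z, Y1)).
Bind Z := Y1; substituting into the one remaining equation that mentions Z gives: tup(true, Y1, A) = tup(true, r(6, b), tup(6, Y1, Y1)).
Delete trivial equation true = true.
Decompose tup/3: true = true,  Y1 = r(6, b),  A = tup(6, Y1, Y1).
Delete trivial equation true = true.
Bind Y1 := r(6, b); substituting into the remaining equation gives: A = tup(6, r(6, b), r(6, b)). Substituting into the earlier binding gives Z := r(6, b).
Bind A := tup(6, r(6, b), r(6, b)).
Applying the MGU to either side gives tup(r(6, b), true, tup(true, r(6, b), tup(6, r(6, b), r(6, b)))).

tup(r(6, b), true, tup(true, r(6, b), tup(6, r(6, b), r(6, b))))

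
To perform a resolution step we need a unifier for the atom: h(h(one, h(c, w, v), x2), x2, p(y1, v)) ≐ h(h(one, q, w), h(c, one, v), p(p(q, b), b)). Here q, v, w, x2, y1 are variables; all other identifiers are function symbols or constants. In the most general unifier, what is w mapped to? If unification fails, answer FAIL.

Decompose h/3: h(one, h(c, w, v), x2) ≐ h(one, q, w),  x2 ≐ h(c, one, v),  p(y1, v) ≐ p(p(q, b), b).
Decompose h/3: one ≐ one,  h(c, w, v) ≐ q,  x2 ≐ w.
Delete trivial equation one ≐ one.
Bind q := h(c, w, v); substituting into the one remaining equation that mentions q gives: p(y1, v) ≐ p(p(h(c, w, v), b), b).
Bind x2 := w; substituting into the one remaining equation that mentions x2 gives: w ≐ h(c, one, v).
Bind w := h(c, one, v); substituting into the remaining equation gives: p(y1, v) ≐ p(p(h(c, h(c, one, v), v), b), b). Substituting into the earlier bindings gives q := h(c, h(c, one, v), v), x2 := h(c, one, v).
Decompose p/2: y1 ≐ p(h(c, h(c, one, v), v), b),  v ≐ b.
Bind y1 := p(h(c, h(c, one, v), v), b); no other remaining equation mentions y1.
Bind v := b. Substituting into the earlier bindings gives q := h(c, h(c, one, b), b), x2 := h(c, one, b), w := h(c, one, b), y1 := p(h(c, h(c, one, b), b), b).
MGU = { q := h(c, h(c, one, b), b), x2 := h(c, one, b), w := h(c, one, b), y1 := p(h(c, h(c, one, b), b), b), v := b }, so w := h(c, one, b).

h(c, one, b)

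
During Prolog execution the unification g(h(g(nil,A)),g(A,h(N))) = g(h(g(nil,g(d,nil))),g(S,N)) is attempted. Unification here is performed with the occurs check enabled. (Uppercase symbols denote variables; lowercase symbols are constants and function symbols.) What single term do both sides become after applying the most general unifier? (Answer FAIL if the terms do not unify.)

Decompose g/2: h(g(nil,A)) = h(g(nil,g(d,nil))),  g(A,h(N)) = g(S,N).
Decompose h/1: g(nil,A) = g(nil,g(d,nil)).
Decompose g/2: nil = nil,  A = g(d,nil).
Delete trivial equation nil = nil.
Bind A := g(d,nil); substituting into the remaining equation gives: g(g(d,nil),h(N)) = g(S,N).
Decompose g/2: g(d,nil) = S,  h(N) = N.
Bind S := g(d,nil); no other remaining equation mentions S.
Occurs check fails: N occurs in h(N); the equation N = h(N) has no finite solution.

FAIL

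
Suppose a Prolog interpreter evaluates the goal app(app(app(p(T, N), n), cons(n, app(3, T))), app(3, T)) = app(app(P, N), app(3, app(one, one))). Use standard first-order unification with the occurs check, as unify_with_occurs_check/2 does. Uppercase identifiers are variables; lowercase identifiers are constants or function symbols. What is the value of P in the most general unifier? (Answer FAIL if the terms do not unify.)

Decompose app/2: app(app(p(T, N), n), cons(n, app(3, T))) = app(P, N),  app(3, T) = app(3, app(one, one)).
Decompose app/2: app(p(T, N), n) = P,  cons(n, app(3, T)) = N.
Bind P := app(p(T, N), n); no other remaining equation mentions P.
Bind N := cons(n, app(3, T)); no other remaining equation mentions N. Substituting into the earlier binding gives P := app(p(T, cons(n, app(3, T))), n).
Decompose app/2: 3 = 3,  T = app(one, one).
Delete trivial equation 3 = 3.
Bind T := app(one, one). Substituting into the earlier bindings gives P := app(p(app(one, one), cons(n, app(3, app(one, one)))), n), N := cons(n, app(3, app(one, one))).
MGU = { P = app(p(app(one, one), cons(n, app(3, app(one, one)))), n), N = cons(n, app(3, app(one, one))), T = app(one, one) }, so P = app(p(app(one, one), cons(n, app(3, app(one, one)))), n).

app(p(app(one, one), cons(n, app(3, app(one, one)))), n)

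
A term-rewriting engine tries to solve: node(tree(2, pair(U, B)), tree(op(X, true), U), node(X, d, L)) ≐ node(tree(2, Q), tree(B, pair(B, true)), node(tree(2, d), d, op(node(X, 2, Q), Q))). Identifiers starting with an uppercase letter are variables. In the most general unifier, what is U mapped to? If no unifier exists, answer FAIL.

Decompose node/3: tree(2, pair(U, B)) ≐ tree(2, Q),  tree(op(X, true), U) ≐ tree(B, pair(B, true)),  node(X, d, L) ≐ node(tree(2, d), d, op(node(X, 2, Q), Q)).
Decompose tree/2: 2 ≐ 2,  pair(U, B) ≐ Q.
Delete trivial equation 2 ≐ 2.
Bind Q := pair(U, B); substituting into the one remaining equation that mentions Q gives: node(X, d, L) ≐ node(tree(2, d), d, op(node(X, 2, pair(U, B)), pair(U, B))).
Decompose tree/2: op(X, true) ≐ B,  U ≐ pair(B, true).
Bind B := op(X, true); substituting into the remaining equations gives: U ≐ pair(op(X, true), true),  node(X, d, L) ≐ node(tree(2, d), d, op(node(X, 2, pair(U, op(X, true))), pair(U, op(X, true)))). Substituting into the earlier binding gives Q := pair(U, op(X, true)).
Bind U := pair(op(X, true), true); substituting into the remaining equation gives: node(X, d, L) ≐ node(tree(2, d), d, op(node(X, 2, pair(pair(op(X, true), true), op(X, true))), pair(pair(op(X, true), true), op(X, true)))). Substituting into the earlier binding gives Q := pair(pair(op(X, true), true), op(X, true)).
Decompose node/3: X ≐ tree(2, d),  d ≐ d,  L ≐ op(node(X, 2, pair(pair(op(X, true), true), op(X, true))), pair(pair(op(X, true), true), op(X, true))).
Bind X := tree(2, d); substituting into the one remaining equation that mentions X gives: L ≐ op(node(tree(2, d), 2, pair(pair(op(tree(2, d), true), true), op(tree(2, d), true))), pair(pair(op(tree(2, d), true), true), op(tree(2, d), true))). Substituting into the earlier bindings gives Q := pair(pair(op(tree(2, d), true), true), op(tree(2, d), true)), B := op(tree(2, d), true), U := pair(op(tree(2, d), true), true).
Delete trivial equation d ≐ d.
Bind L := op(node(tree(2, d), 2, pair(pair(op(tree(2, d), true), true), op(tree(2, d), true))), pair(pair(op(tree(2, d), true), true), op(tree(2, d), true))).
MGU = { Q -> pair(pair(op(tree(2, d), true), true), op(tree(2, d), true)), B -> op(tree(2, d), true), U -> pair(op(tree(2, d), true), true), X -> tree(2, d), L -> op(node(tree(2, d), 2, pair(pair(op(tree(2, d), true), true), op(tree(2, d), true))), pair(pair(op(tree(2, d), true), true), op(tree(2, d), true))) }, so U -> pair(op(tree(2, d), true), true).

pair(op(tree(2, d), true), true)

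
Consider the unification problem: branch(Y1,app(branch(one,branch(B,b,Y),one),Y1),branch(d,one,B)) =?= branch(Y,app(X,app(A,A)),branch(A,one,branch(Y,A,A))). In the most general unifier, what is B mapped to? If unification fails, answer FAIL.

Decompose branch/3: Y1 =?= Y,  app(branch(one,branch(B,b,Y),one),Y1) =?= app(X,app(A,A)),  branch(d,one,B) =?= branch(A,one,branch(Y,A,A)).
Bind Y1 := Y; substituting into the one remaining equation that mentions Y1 gives: app(branch(one,branch(B,b,Y),one),Y) =?= app(X,app(A,A)).
Decompose app/2: branch(one,branch(B,b,Y),one) =?= X,  Y =?= app(A,A).
Bind X := branch(one,branch(B,b,Y),one); no other remaining equation mentions X.
Bind Y := app(A,A); substituting into the remaining equation gives: branch(d,one,B) =?= branch(A,one,branch(app(A,A),A,A)). Substituting into the earlier bindings gives Y1 := app(A,A), X := branch(one,branch(B,b,app(A,A)),one).
Decompose branch/3: d =?= A,  one =?= one,  B =?= branch(app(A,A),A,A).
Bind A := d; substituting into the one remaining equation that mentions A gives: B =?= branch(app(d,d),d,d). Substituting into the earlier bindings gives Y1 := app(d,d), X := branch(one,branch(B,b,app(d,d)),one), Y := app(d,d).
Delete trivial equation one =?= one.
Bind B := branch(app(d,d),d,d). Substituting into the earlier binding gives X := branch(one,branch(branch(app(d,d),d,d),b,app(d,d)),one).
MGU = { Y1 ↦ app(d,d), X ↦ branch(one,branch(branch(app(d,d),d,d),b,app(d,d)),one), Y ↦ app(d,d), A ↦ d, B ↦ branch(app(d,d),d,d) }, so B ↦ branch(app(d,d),d,d).

branch(app(d,d),d,d)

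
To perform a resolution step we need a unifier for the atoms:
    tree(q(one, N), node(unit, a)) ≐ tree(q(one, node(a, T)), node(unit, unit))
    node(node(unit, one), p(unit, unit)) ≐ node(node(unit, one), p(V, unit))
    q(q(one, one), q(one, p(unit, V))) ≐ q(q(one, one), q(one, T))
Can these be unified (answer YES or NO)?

Decompose tree/2: q(one, N) ≐ q(one, node(a, T)),  node(unit, a) ≐ node(unit, unit).
Decompose q/2: one ≐ one,  N ≐ node(a, T).
Delete trivial equation one ≐ one.
Bind N := node(a, T); no other remaining equation mentions N.
Decompose node/2: unit ≐ unit,  a ≐ unit.
Delete trivial equation unit ≐ unit.
Clash: constants a and unit differ; no unifier exists.

NO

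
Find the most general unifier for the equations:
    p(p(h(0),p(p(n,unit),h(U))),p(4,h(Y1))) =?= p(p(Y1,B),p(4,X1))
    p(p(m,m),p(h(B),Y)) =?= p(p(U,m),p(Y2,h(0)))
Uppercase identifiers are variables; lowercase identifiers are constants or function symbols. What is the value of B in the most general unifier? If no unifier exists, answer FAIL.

p(p(n,unit),h(m))

Decompose p/2: p(h(0),p(p(n,unit),h(U))) =?= p(Y1,B),  p(4,h(Y1)) =?= p(4,X1).
Decompose p/2: h(0) =?= Y1,  p(p(n,unit),h(U)) =?= B.
Bind Y1 := h(0); substituting into the one remaining equation that mentions Y1 gives: p(4,h(h(0))) =?= p(4,X1).
Bind B := p(p(n,unit),h(U)); substituting into the one remaining equation that mentions B gives: p(p(m,m),p(h(p(p(n,unit),h(U))),Y)) =?= p(p(U,m),p(Y2,h(0))).
Decompose p/2: 4 =?= 4,  h(h(0)) =?= X1.
Delete trivial equation 4 =?= 4.
Bind X1 := h(h(0)); no other remaining equation mentions X1.
Decompose p/2: p(m,m) =?= p(U,m),  p(h(p(p(n,unit),h(U))),Y) =?= p(Y2,h(0)).
Decompose p/2: m =?= U,  m =?= m.
Bind U := m; substituting into the one remaining equation that mentions U gives: p(h(p(p(n,unit),h(m))),Y) =?= p(Y2,h(0)). Substituting into the earlier binding gives B := p(p(n,unit),h(m)).
Delete trivial equation m =?= m.
Decompose p/2: h(p(p(n,unit),h(m))) =?= Y2,  Y =?= h(0).
Bind Y2 := h(p(p(n,unit),h(m))); no other remaining equation mentions Y2.
Bind Y := h(0).
MGU = { Y1 -> h(0), B -> p(p(n,unit),h(m)), X1 -> h(h(0)), U -> m, Y2 -> h(p(p(n,unit),h(m))), Y -> h(0) }, so B -> p(p(n,unit),h(m)).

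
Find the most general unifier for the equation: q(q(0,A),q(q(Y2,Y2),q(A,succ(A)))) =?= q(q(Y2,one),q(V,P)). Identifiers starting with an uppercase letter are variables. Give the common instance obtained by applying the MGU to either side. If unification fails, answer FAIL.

q(q(0,one),q(q(0,0),q(one,succ(one))))

Decompose q/2: q(0,A) =?= q(Y2,one),  q(q(Y2,Y2),q(A,succ(A))) =?= q(V,P).
Decompose q/2: 0 =?= Y2,  A =?= one.
Bind Y2 := 0; substituting into the one remaining equation that mentions Y2 gives: q(q(0,0),q(A,succ(A))) =?= q(V,P).
Bind A := one; substituting into the remaining equation gives: q(q(0,0),q(one,succ(one))) =?= q(V,P).
Decompose q/2: q(0,0) =?= V,  q(one,succ(one)) =?= P.
Bind V := q(0,0); no other remaining equation mentions V.
Bind P := q(one,succ(one)).
Applying the MGU to either side gives q(q(0,one),q(q(0,0),q(one,succ(one)))).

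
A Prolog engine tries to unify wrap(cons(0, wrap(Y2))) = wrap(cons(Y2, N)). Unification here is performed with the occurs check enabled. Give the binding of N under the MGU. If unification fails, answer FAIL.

wrap(0)

Decompose wrap/1: cons(0, wrap(Y2)) = cons(Y2, N).
Decompose cons/2: 0 = Y2,  wrap(Y2) = N.
Bind Y2 := 0; substituting into the remaining equation gives: wrap(0) = N.
Bind N := wrap(0).
MGU = { Y2 -> 0, N -> wrap(0) }, so N -> wrap(0).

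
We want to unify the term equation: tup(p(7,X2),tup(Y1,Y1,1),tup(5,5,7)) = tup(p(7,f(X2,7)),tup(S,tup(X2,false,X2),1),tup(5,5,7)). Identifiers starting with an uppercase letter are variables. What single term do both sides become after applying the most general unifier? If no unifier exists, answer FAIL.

FAIL

Decompose tup/3: p(7,X2) = p(7,f(X2,7)),  tup(Y1,Y1,1) = tup(S,tup(X2,false,X2),1),  tup(5,5,7) = tup(5,5,7).
Decompose p/2: 7 = 7,  X2 = f(X2,7).
Delete trivial equation 7 = 7.
Occurs check fails: X2 occurs in f(X2,7); the equation X2 = f(X2,7) has no finite solution.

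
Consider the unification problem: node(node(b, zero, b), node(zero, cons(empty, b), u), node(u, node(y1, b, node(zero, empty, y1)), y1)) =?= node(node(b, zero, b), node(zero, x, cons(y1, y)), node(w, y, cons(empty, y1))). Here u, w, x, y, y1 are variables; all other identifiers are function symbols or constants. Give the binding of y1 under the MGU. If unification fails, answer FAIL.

Decompose node/3: node(b, zero, b) =?= node(b, zero, b),  node(zero, cons(empty, b), u) =?= node(zero, x, cons(y1, y)),  node(u, node(y1, b, node(zero, empty, y1)), y1) =?= node(w, y, cons(empty, y1)).
Delete trivial equation node(b, zero, b) =?= node(b, zero, b).
Decompose node/3: zero =?= zero,  cons(empty, b) =?= x,  u =?= cons(y1, y).
Delete trivial equation zero =?= zero.
Bind x := cons(empty, b); no other remaining equation mentions x.
Bind u := cons(y1, y); substituting into the remaining equation gives: node(cons(y1, y), node(y1, b, node(zero, empty, y1)), y1) =?= node(w, y, cons(empty, y1)).
Decompose node/3: cons(y1, y) =?= w,  node(y1, b, node(zero, empty, y1)) =?= y,  y1 =?= cons(empty, y1).
Bind w := cons(y1, y); no other remaining equation mentions w.
Bind y := node(y1, b, node(zero, empty, y1)); no other remaining equation mentions y. Substituting into the earlier bindings gives u := cons(y1, node(y1, b, node(zero, empty, y1))), w := cons(y1, node(y1, b, node(zero, empty, y1))).
Occurs check fails: y1 occurs in cons(empty, y1); the equation y1 =?= cons(empty, y1) has no finite solution.

FAIL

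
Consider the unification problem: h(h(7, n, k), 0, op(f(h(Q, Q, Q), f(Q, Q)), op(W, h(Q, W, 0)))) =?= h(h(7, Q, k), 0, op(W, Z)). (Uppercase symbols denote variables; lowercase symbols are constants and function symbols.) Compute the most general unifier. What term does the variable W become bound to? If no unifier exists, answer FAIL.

f(h(n, n, n), f(n, n))

Decompose h/3: h(7, n, k) =?= h(7, Q, k),  0 =?= 0,  op(f(h(Q, Q, Q), f(Q, Q)), op(W, h(Q, W, 0))) =?= op(W, Z).
Decompose h/3: 7 =?= 7,  n =?= Q,  k =?= k.
Delete trivial equation 7 =?= 7.
Bind Q := n; substituting into the one remaining equation that mentions Q gives: op(f(h(n, n, n), f(n, n)), op(W, h(n, W, 0))) =?= op(W, Z).
Delete trivial equation k =?= k.
Delete trivial equation 0 =?= 0.
Decompose op/2: f(h(n, n, n), f(n, n)) =?= W,  op(W, h(n, W, 0)) =?= Z.
Bind W := f(h(n, n, n), f(n, n)); substituting into the remaining equation gives: op(f(h(n, n, n), f(n, n)), h(n, f(h(n, n, n), f(n, n)), 0)) =?= Z.
Bind Z := op(f(h(n, n, n), f(n, n)), h(n, f(h(n, n, n), f(n, n)), 0)).
MGU = { Q ↦ n, W ↦ f(h(n, n, n), f(n, n)), Z ↦ op(f(h(n, n, n), f(n, n)), h(n, f(h(n, n, n), f(n, n)), 0)) }, so W ↦ f(h(n, n, n), f(n, n)).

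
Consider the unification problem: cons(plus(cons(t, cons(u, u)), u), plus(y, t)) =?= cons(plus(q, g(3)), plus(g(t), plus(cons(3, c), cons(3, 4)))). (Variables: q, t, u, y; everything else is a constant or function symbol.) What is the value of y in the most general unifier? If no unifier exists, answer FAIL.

Decompose cons/2: plus(cons(t, cons(u, u)), u) =?= plus(q, g(3)),  plus(y, t) =?= plus(g(t), plus(cons(3, c), cons(3, 4))).
Decompose plus/2: cons(t, cons(u, u)) =?= q,  u =?= g(3).
Bind q := cons(t, cons(u, u)); no other remaining equation mentions q.
Bind u := g(3); no other remaining equation mentions u. Substituting into the earlier binding gives q := cons(t, cons(g(3), g(3))).
Decompose plus/2: y =?= g(t),  t =?= plus(cons(3, c), cons(3, 4)).
Bind y := g(t); no other remaining equation mentions y.
Bind t := plus(cons(3, c), cons(3, 4)). Substituting into the earlier bindings gives q := cons(plus(cons(3, c), cons(3, 4)), cons(g(3), g(3))), y := g(plus(cons(3, c), cons(3, 4))).
MGU = { q := cons(plus(cons(3, c), cons(3, 4)), cons(g(3), g(3))), u := g(3), y := g(plus(cons(3, c), cons(3, 4))), t := plus(cons(3, c), cons(3, 4)) }, so y := g(plus(cons(3, c), cons(3, 4))).

g(plus(cons(3, c), cons(3, 4)))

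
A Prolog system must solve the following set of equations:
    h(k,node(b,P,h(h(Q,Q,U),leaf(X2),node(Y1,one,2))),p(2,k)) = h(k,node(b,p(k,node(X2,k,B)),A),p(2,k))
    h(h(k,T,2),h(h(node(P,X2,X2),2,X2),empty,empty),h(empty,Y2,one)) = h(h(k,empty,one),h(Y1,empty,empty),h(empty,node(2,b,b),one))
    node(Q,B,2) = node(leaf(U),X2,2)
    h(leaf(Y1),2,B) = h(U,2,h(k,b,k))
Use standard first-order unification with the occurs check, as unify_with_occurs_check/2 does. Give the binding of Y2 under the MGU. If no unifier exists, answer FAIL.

Decompose h/3: k = k,  node(b,P,h(h(Q,Q,U),leaf(X2),node(Y1,one,2))) = node(b,p(k,node(X2,k,B)),A),  p(2,k) = p(2,k).
Delete trivial equation k = k.
Decompose node/3: b = b,  P = p(k,node(X2,k,B)),  h(h(Q,Q,U),leaf(X2),node(Y1,one,2)) = A.
Delete trivial equation b = b.
Bind P := p(k,node(X2,k,B)); substituting into the one remaining equation that mentions P gives: h(h(k,T,2),h(h(node(p(k,node(X2,k,B)),X2,X2),2,X2),empty,empty),h(empty,Y2,one)) = h(h(k,empty,one),h(Y1,empty,empty),h(empty,node(2,b,b),one)).
Bind A := h(h(Q,Q,U),leaf(X2),node(Y1,one,2)); no other remaining equation mentions A.
Delete trivial equation p(2,k) = p(2,k).
Decompose h/3: h(k,T,2) = h(k,empty,one),  h(h(node(p(k,node(X2,k,B)),X2,X2),2,X2),empty,empty) = h(Y1,empty,empty),  h(empty,Y2,one) = h(empty,node(2,b,b),one).
Decompose h/3: k = k,  T = empty,  2 = one.
Delete trivial equation k = k.
Bind T := empty; no other remaining equation mentions T.
Clash: constants 2 and one differ; no unifier exists.

FAIL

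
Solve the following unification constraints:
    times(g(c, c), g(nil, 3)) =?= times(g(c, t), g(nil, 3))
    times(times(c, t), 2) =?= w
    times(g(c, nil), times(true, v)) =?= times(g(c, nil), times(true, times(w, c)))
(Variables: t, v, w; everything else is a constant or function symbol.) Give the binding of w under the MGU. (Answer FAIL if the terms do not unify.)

times(times(c, c), 2)

Decompose times/2: g(c, c) =?= g(c, t),  g(nil, 3) =?= g(nil, 3).
Decompose g/2: c =?= c,  c =?= t.
Delete trivial equation c =?= c.
Bind t := c; substituting into the one remaining equation that mentions t gives: times(times(c, c), 2) =?= w.
Delete trivial equation g(nil, 3) =?= g(nil, 3).
Bind w := times(times(c, c), 2); substituting into the remaining equation gives: times(g(c, nil), times(true, v)) =?= times(g(c, nil), times(true, times(times(times(c, c), 2), c))).
Decompose times/2: g(c, nil) =?= g(c, nil),  times(true, v) =?= times(true, times(times(times(c, c), 2), c)).
Delete trivial equation g(c, nil) =?= g(c, nil).
Decompose times/2: true =?= true,  v =?= times(times(times(c, c), 2), c).
Delete trivial equation true =?= true.
Bind v := times(times(times(c, c), 2), c).
MGU = { t ↦ c, w ↦ times(times(c, c), 2), v ↦ times(times(times(c, c), 2), c) }, so w ↦ times(times(c, c), 2).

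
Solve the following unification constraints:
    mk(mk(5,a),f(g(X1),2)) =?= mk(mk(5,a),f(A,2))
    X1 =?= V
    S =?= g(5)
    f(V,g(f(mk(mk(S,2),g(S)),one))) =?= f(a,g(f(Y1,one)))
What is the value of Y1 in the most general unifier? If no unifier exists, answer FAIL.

mk(mk(g(5),2),g(g(5)))

Decompose mk/2: mk(5,a) =?= mk(5,a),  f(g(X1),2) =?= f(A,2).
Delete trivial equation mk(5,a) =?= mk(5,a).
Decompose f/2: g(X1) =?= A,  2 =?= 2.
Bind A := g(X1); no other remaining equation mentions A.
Delete trivial equation 2 =?= 2.
Bind X1 := V; no other remaining equation mentions X1. Substituting into the earlier binding gives A := g(V).
Bind S := g(5); substituting into the remaining equation gives: f(V,g(f(mk(mk(g(5),2),g(g(5))),one))) =?= f(a,g(f(Y1,one))).
Decompose f/2: V =?= a,  g(f(mk(mk(g(5),2),g(g(5))),one)) =?= g(f(Y1,one)).
Bind V := a; no other remaining equation mentions V. Substituting into the earlier bindings gives A := g(a), X1 := a.
Decompose g/1: f(mk(mk(g(5),2),g(g(5))),one) =?= f(Y1,one).
Decompose f/2: mk(mk(g(5),2),g(g(5))) =?= Y1,  one =?= one.
Bind Y1 := mk(mk(g(5),2),g(g(5))); no other remaining equation mentions Y1.
Delete trivial equation one =?= one.
MGU = { A := g(a), X1 := a, S := g(5), V := a, Y1 := mk(mk(g(5),2),g(g(5))) }, so Y1 := mk(mk(g(5),2),g(g(5))).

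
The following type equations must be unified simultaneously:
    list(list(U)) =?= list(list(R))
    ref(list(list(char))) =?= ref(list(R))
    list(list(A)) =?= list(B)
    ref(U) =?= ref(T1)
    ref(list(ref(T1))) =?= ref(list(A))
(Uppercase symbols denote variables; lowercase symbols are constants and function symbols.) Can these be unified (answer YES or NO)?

YES

Decompose list/1: list(U) =?= list(R).
Decompose list/1: U =?= R.
Bind U := R; substituting into the one remaining equation that mentions U gives: ref(R) =?= ref(T1).
Decompose ref/1: list(list(char)) =?= list(R).
Decompose list/1: list(char) =?= R.
Bind R := list(char); substituting into the one remaining equation that mentions R gives: ref(list(char)) =?= ref(T1). Substituting into the earlier binding gives U := list(char).
Decompose list/1: list(A) =?= B.
Bind B := list(A); no other remaining equation mentions B.
Decompose ref/1: list(char) =?= T1.
Bind T1 := list(char); substituting into the remaining equation gives: ref(list(ref(list(char)))) =?= ref(list(A)).
Decompose ref/1: list(ref(list(char))) =?= list(A).
Decompose list/1: ref(list(char)) =?= A.
Bind A := ref(list(char)). Substituting into the earlier binding gives B := list(ref(list(char))).
No equations remain and no clash or occurs-check failure arose, so a unifier exists.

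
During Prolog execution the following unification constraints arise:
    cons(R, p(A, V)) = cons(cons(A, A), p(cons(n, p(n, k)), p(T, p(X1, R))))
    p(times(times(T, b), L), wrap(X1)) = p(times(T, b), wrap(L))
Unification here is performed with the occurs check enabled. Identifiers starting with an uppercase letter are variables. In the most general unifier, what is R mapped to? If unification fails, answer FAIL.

Decompose cons/2: R = cons(A, A),  p(A, V) = p(cons(n, p(n, k)), p(T, p(X1, R))).
Bind R := cons(A, A); substituting into the one remaining equation that mentions R gives: p(A, V) = p(cons(n, p(n, k)), p(T, p(X1, cons(A, A)))).
Decompose p/2: A = cons(n, p(n, k)),  V = p(T, p(X1, cons(A, A))).
Bind A := cons(n, p(n, k)); substituting into the one remaining equation that mentions A gives: V = p(T, p(X1, cons(cons(n, p(n, k)), cons(n, p(n, k))))). Substituting into the earlier binding gives R := cons(cons(n, p(n, k)), cons(n, p(n, k))).
Bind V := p(T, p(X1, cons(cons(n, p(n, k)), cons(n, p(n, k))))); no other remaining equation mentions V.
Decompose p/2: times(times(T, b), L) = times(T, b),  wrap(X1) = wrap(L).
Decompose times/2: times(T, b) = T,  L = b.
Occurs check fails: T occurs in times(T, b); the equation T = times(T, b) has no finite solution.

FAIL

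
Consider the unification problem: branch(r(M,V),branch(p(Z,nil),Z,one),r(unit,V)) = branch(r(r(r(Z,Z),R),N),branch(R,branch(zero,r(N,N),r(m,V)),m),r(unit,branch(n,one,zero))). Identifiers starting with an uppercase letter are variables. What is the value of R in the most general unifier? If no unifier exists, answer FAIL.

Decompose branch/3: r(M,V) = r(r(r(Z,Z),R),N),  branch(p(Z,nil),Z,one) = branch(R,branch(zero,r(N,N),r(m,V)),m),  r(unit,V) = r(unit,branch(n,one,zero)).
Decompose r/2: M = r(r(Z,Z),R),  V = N.
Bind M := r(r(Z,Z),R); no other remaining equation mentions M.
Bind V := N; substituting into the remaining equations gives: branch(p(Z,nil),Z,one) = branch(R,branch(zero,r(N,N),r(m,N)),m),  r(unit,N) = r(unit,branch(n,one,zero)).
Decompose branch/3: p(Z,nil) = R,  Z = branch(zero,r(N,N),r(m,N)),  one = m.
Bind R := p(Z,nil); no other remaining equation mentions R. Substituting into the earlier binding gives M := r(r(Z,Z),p(Z,nil)).
Bind Z := branch(zero,r(N,N),r(m,N)); no other remaining equation mentions Z. Substituting into the earlier bindings gives M := r(r(branch(zero,r(N,N),r(m,N)),branch(zero,r(N,N),r(m,N))),p(branch(zero,r(N,N),r(m,N)),nil)), R := p(branch(zero,r(N,N),r(m,N)),nil).
Clash: constants one and m differ; no unifier exists.

FAIL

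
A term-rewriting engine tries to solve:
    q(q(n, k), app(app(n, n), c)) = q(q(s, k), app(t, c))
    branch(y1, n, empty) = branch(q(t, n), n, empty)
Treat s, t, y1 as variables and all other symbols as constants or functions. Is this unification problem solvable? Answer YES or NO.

Decompose q/2: q(n, k) = q(s, k),  app(app(n, n), c) = app(t, c).
Decompose q/2: n = s,  k = k.
Bind s := n; no other remaining equation mentions s.
Delete trivial equation k = k.
Decompose app/2: app(n, n) = t,  c = c.
Bind t := app(n, n); substituting into the one remaining equation that mentions t gives: branch(y1, n, empty) = branch(q(app(n, n), n), n, empty).
Delete trivial equation c = c.
Decompose branch/3: y1 = q(app(n, n), n),  n = n,  empty = empty.
Bind y1 := q(app(n, n), n); no other remaining equation mentions y1.
Delete trivial equation n = n.
Delete trivial equation empty = empty.
No equations remain and no clash or occurs-check failure arose, so a unifier exists.

YES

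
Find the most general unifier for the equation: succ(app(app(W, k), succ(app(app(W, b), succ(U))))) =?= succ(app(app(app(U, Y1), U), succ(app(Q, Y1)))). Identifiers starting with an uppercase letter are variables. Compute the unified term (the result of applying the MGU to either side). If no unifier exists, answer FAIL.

succ(app(app(app(k, succ(k)), k), succ(app(app(app(k, succ(k)), b), succ(k)))))

Decompose succ/1: app(app(W, k), succ(app(app(W, b), succ(U)))) =?= app(app(app(U, Y1), U), succ(app(Q, Y1))).
Decompose app/2: app(W, k) =?= app(app(U, Y1), U),  succ(app(app(W, b), succ(U))) =?= succ(app(Q, Y1)).
Decompose app/2: W =?= app(U, Y1),  k =?= U.
Bind W := app(U, Y1); substituting into the one remaining equation that mentions W gives: succ(app(app(app(U, Y1), b), succ(U))) =?= succ(app(Q, Y1)).
Bind U := k; substituting into the remaining equation gives: succ(app(app(app(k, Y1), b), succ(k))) =?= succ(app(Q, Y1)). Substituting into the earlier binding gives W := app(k, Y1).
Decompose succ/1: app(app(app(k, Y1), b), succ(k)) =?= app(Q, Y1).
Decompose app/2: app(app(k, Y1), b) =?= Q,  succ(k) =?= Y1.
Bind Q := app(app(k, Y1), b); no other remaining equation mentions Q.
Bind Y1 := succ(k). Substituting into the earlier bindings gives W := app(k, succ(k)), Q := app(app(k, succ(k)), b).
Applying the MGU to either side gives succ(app(app(app(k, succ(k)), k), succ(app(app(app(k, succ(k)), b), succ(k))))).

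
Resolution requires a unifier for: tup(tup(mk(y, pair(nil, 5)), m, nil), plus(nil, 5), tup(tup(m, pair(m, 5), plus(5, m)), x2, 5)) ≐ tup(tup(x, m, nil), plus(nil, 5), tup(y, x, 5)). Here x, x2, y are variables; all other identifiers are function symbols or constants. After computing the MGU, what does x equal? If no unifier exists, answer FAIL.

mk(tup(m, pair(m, 5), plus(5, m)), pair(nil, 5))

Decompose tup/3: tup(mk(y, pair(nil, 5)), m, nil) ≐ tup(x, m, nil),  plus(nil, 5) ≐ plus(nil, 5),  tup(tup(m, pair(m, 5), plus(5, m)), x2, 5) ≐ tup(y, x, 5).
Decompose tup/3: mk(y, pair(nil, 5)) ≐ x,  m ≐ m,  nil ≐ nil.
Bind x := mk(y, pair(nil, 5)); substituting into the one remaining equation that mentions x gives: tup(tup(m, pair(m, 5), plus(5, m)), x2, 5) ≐ tup(y, mk(y, pair(nil, 5)), 5).
Delete trivial equation m ≐ m.
Delete trivial equation nil ≐ nil.
Delete trivial equation plus(nil, 5) ≐ plus(nil, 5).
Decompose tup/3: tup(m, pair(m, 5), plus(5, m)) ≐ y,  x2 ≐ mk(y, pair(nil, 5)),  5 ≐ 5.
Bind y := tup(m, pair(m, 5), plus(5, m)); substituting into the one remaining equation that mentions y gives: x2 ≐ mk(tup(m, pair(m, 5), plus(5, m)), pair(nil, 5)). Substituting into the earlier binding gives x := mk(tup(m, pair(m, 5), plus(5, m)), pair(nil, 5)).
Bind x2 := mk(tup(m, pair(m, 5), plus(5, m)), pair(nil, 5)); no other remaining equation mentions x2.
Delete trivial equation 5 ≐ 5.
MGU = { x ↦ mk(tup(m, pair(m, 5), plus(5, m)), pair(nil, 5)), y ↦ tup(m, pair(m, 5), plus(5, m)), x2 ↦ mk(tup(m, pair(m, 5), plus(5, m)), pair(nil, 5)) }, so x ↦ mk(tup(m, pair(m, 5), plus(5, m)), pair(nil, 5)).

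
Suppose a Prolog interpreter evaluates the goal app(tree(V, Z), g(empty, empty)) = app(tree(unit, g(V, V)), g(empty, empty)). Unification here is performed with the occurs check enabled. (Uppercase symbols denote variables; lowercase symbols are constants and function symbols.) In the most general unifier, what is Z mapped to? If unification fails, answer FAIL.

g(unit, unit)

Decompose app/2: tree(V, Z) = tree(unit, g(V, V)),  g(empty, empty) = g(empty, empty).
Decompose tree/2: V = unit,  Z = g(V, V).
Bind V := unit; substituting into the one remaining equation that mentions V gives: Z = g(unit, unit).
Bind Z := g(unit, unit); no other remaining equation mentions Z.
Delete trivial equation g(empty, empty) = g(empty, empty).
MGU = { V = unit, Z = g(unit, unit) }, so Z = g(unit, unit).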